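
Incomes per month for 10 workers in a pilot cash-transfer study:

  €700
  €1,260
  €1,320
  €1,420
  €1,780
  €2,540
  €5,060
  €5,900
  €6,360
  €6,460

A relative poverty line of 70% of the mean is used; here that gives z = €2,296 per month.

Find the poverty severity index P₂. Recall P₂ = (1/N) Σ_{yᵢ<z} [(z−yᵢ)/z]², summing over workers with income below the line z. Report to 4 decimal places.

Below z: €700, €1,260, €1,320, €1,420, €1,780 (q = 5 of N = 10).
Shortfall ratios: (2296−700)/2296 = 0.6951; (2296−1260)/2296 = 0.4512; (2296−1320)/2296 = 0.4251; (2296−1420)/2296 = 0.3815; (2296−1780)/2296 = 0.2247.
Squared: 0.4832; 0.2036; 0.1807; 0.1456; 0.0505.
Sum = 1.063568; P₂ = 1.063568 / 10 = 0.1064.

0.1064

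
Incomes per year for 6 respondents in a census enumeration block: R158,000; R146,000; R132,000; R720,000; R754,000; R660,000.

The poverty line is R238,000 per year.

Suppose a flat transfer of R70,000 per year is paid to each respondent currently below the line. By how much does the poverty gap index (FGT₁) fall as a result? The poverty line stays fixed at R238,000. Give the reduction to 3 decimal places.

Before: below the line — R132,000, R146,000, R158,000; poverty gap index (FGT₁) = 0.19468.
After the R70,000 transfer: below the line — R202,000, R216,000, R228,000; poverty gap index (FGT₁) = 0.04762.
Reduction = 0.19468 − 0.04762 = 0.147.

0.147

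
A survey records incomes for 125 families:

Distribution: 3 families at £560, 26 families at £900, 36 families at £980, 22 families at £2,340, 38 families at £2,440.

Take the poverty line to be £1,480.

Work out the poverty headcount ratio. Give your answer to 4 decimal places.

0.5200

65 of the 125 families have income below £1,480.
H = 65/125 = 0.5200.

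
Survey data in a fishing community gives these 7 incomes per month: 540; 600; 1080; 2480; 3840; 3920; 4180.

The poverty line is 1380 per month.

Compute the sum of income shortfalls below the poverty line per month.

Poor units: 540, 600, 1080 (q = 3 of N = 7).
Individual gaps: 1380−540 = 840; 1380−600 = 780; 1380−1080 = 300.
Aggregate gap = 1920.

1920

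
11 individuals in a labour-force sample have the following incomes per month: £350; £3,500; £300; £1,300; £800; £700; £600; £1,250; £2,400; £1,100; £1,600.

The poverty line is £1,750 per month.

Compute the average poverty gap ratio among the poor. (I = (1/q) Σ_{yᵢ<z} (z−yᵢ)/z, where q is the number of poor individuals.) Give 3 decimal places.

0.492

Below the line: £300, £350, £600, £700, £800, £1,100, £1,250, £1,300, £1,600 (q = 9 of N = 11).
Shortfall ratios (z−y)/z: 0.8286, 0.8000, 0.6571, 0.6000, 0.5429, 0.3714, 0.2857, 0.2571, 0.0857; sum = 4.428571.
I averages over the q = 9 poor units only: 4.428571 / 9 = 0.492.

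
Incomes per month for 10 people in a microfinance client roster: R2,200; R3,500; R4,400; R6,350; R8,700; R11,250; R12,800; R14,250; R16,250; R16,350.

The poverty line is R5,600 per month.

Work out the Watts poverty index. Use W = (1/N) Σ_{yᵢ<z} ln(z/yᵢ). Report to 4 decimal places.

Below z: R2,200, R3,500, R4,400 (q = 3 of N = 10).
Log gaps: ln(5600/2200) = 0.9343; ln(5600/3500) = 0.4700; ln(5600/4400) = 0.2412.
W = 1.645475 / 10 = 0.1645.

0.1645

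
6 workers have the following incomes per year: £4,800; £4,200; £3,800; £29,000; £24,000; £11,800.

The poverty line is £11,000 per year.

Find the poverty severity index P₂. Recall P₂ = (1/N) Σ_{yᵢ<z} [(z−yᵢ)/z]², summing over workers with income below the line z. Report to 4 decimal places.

Below z: £3,800, £4,200, £4,800 (q = 3 of N = 6).
Relative gaps: (11000−3800)/11000 = 0.6545; (11000−4200)/11000 = 0.6182; (11000−4800)/11000 = 0.5636.
Squared: 0.4284; 0.3821; 0.3177.
Sum = 1.128264; P₂ = 1.128264 / 6 = 0.1880.

0.1880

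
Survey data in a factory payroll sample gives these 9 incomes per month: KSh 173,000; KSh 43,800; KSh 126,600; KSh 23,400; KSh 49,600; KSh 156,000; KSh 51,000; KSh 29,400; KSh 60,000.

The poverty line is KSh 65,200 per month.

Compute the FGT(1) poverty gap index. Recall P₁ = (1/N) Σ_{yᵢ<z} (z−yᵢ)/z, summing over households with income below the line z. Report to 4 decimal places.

0.2284

Below z: KSh 23,400, KSh 29,400, KSh 43,800, KSh 49,600, KSh 51,000, KSh 60,000 (q = 6 of N = 9).
Gap ratios (z−y)/z: (65200−23400)/65200 = 0.6411; (65200−29400)/65200 = 0.5491; (65200−43800)/65200 = 0.3282; (65200−49600)/65200 = 0.2393; (65200−51000)/65200 = 0.2178; (65200−60000)/65200 = 0.0798.
Sum of shortfalls = 2.055215; P₁ averages over all N: 2.055215 / 9 = 0.2284.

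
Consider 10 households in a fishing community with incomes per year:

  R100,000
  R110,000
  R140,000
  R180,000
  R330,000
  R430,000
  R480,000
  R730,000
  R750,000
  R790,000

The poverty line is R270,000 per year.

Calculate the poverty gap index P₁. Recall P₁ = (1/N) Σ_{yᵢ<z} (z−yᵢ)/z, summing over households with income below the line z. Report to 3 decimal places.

0.204

Poor units: R100,000, R110,000, R140,000, R180,000 (q = 4 of N = 10).
Gap ratios (z−y)/z: (270000−100000)/270000 = 0.6296; (270000−110000)/270000 = 0.5926; (270000−140000)/270000 = 0.4815; (270000−180000)/270000 = 0.3333.
Sum of shortfalls = 2.037037; P₁ averages over all N: 2.037037 / 10 = 0.204.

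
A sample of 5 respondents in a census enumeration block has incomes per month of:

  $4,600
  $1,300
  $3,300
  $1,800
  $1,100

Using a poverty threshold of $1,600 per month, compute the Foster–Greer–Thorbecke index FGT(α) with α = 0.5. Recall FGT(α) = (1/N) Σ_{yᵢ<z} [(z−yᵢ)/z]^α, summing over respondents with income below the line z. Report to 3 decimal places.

0.198

Below z: $1,100, $1,300 (q = 2 of N = 5).
Relative gaps: (1600−1100)/1600 = 0.3125; (1600−1300)/1600 = 0.1875.
Raised to α = 0.5: 0.55902; 0.43301.
Sum = 0.992030; FGT(0.5) = 0.992030 / 5 = 0.198.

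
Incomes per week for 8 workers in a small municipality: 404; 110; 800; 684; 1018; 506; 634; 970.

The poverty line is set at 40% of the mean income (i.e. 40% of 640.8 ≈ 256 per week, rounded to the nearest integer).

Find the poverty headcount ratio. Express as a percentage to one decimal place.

12.5%

1 of the 8 workers have income below 256.
H = 1/8 = 12.5%.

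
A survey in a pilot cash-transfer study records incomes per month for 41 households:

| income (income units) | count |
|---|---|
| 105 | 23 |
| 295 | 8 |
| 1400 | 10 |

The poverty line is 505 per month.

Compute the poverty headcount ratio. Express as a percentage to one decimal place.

75.6%

31 of the 41 households have income below 505.
H = 31/41 = 75.6%.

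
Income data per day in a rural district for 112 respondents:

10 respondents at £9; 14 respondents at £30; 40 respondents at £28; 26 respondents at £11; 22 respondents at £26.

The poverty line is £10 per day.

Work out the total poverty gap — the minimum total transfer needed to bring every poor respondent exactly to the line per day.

Incomes under z: 10×£9 (q = 10 of N = 112).
Individual gaps: 10×(10−9) = 10.
Aggregate gap = £10.

£10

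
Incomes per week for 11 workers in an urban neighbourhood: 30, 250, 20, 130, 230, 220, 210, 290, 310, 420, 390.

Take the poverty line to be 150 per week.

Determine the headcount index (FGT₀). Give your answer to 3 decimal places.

3 of the 11 workers have income below 150.
H = 3/11 = 0.273.

0.273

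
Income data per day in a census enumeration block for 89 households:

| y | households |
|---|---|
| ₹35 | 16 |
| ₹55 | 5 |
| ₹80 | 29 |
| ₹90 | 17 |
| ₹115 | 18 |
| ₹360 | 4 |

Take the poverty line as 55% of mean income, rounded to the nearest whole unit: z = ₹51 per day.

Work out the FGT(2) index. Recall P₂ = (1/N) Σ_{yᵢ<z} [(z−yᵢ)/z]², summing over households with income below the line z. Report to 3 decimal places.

0.018

Poor units: 16×₹35 (q = 16 of N = 89).
Relative gaps: (51−35)/51 = 0.3137 (×16).
Squared: 0.0984 (×16).
Sum = 1.574779; P₂ = 1.574779 / 89 = 0.018.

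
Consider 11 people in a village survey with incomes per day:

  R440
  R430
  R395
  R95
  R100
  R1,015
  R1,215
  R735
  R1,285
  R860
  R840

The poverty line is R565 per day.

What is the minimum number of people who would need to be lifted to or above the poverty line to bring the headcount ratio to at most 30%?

2

5 of the 11 people are poor, so H = 5/11 = 0.455.
A headcount ratio of at most 30% allows at most ⌊0.30 × 11⌋ = 3 poor people.
So at least 5 − 3 = 2 must be lifted.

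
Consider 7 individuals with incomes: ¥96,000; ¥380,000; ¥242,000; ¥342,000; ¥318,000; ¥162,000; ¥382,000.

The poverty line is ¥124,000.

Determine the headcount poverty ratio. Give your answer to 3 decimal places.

1 of the 7 individuals have income below ¥124,000.
H = 1/7 = 0.143.

0.143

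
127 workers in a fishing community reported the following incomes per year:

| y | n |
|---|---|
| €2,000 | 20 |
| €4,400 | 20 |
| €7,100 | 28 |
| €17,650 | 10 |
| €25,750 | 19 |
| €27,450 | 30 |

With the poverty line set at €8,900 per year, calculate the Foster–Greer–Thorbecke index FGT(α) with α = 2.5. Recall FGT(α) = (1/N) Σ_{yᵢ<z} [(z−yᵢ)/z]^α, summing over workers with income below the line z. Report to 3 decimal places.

Below z: 20×€2,000, 20×€4,400, 28×€7,100 (q = 68 of N = 127).
Gap ratios (z−y)/z: (8900−2000)/8900 = 0.7753 (×20); (8900−4400)/8900 = 0.5056 (×20); (8900−7100)/8900 = 0.2022 (×28).
Raised to α = 2.5: 0.52923 (×20); 0.18178 (×20); 0.01840 (×28).
Sum = 14.735432; FGT(2.5) = 14.735432 / 127 = 0.116.

0.116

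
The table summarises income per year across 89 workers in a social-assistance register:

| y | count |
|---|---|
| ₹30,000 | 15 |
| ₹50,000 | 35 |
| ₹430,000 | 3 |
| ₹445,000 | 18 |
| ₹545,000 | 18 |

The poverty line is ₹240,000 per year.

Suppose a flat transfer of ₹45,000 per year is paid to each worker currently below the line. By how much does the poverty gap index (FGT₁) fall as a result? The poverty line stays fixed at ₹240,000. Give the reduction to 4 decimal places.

0.1053

Before: below the line — 15×₹30,000, 35×₹50,000; poverty gap index (FGT₁) = 0.458801.
After the ₹45,000 transfer: below the line — 15×₹75,000, 35×₹95,000; poverty gap index (FGT₁) = 0.353464.
Reduction = 0.458801 − 0.353464 = 0.1053.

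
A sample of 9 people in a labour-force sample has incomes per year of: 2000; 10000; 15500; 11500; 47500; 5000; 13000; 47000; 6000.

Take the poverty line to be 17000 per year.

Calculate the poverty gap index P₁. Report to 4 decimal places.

0.3660

Below the line: 2000, 5000, 6000, 10000, 11500, 13000, 15500 (q = 7 of N = 9).
Shortfall ratios: (17000−2000)/17000 = 0.8824; (17000−5000)/17000 = 0.7059; (17000−6000)/17000 = 0.6471; (17000−10000)/17000 = 0.4118; (17000−11500)/17000 = 0.3235; (17000−13000)/17000 = 0.2353; (17000−15500)/17000 = 0.0882.
Sum of shortfalls = 3.294118; P₁ averages over all N: 3.294118 / 9 = 0.3660.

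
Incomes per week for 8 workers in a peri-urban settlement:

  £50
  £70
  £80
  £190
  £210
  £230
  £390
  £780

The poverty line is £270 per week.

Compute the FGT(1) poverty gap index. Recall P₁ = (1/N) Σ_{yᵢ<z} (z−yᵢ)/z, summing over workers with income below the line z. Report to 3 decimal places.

Below z: £50, £70, £80, £190, £210, £230 (q = 6 of N = 8).
Shortfall ratios: (270−50)/270 = 0.8148; (270−70)/270 = 0.7407; (270−80)/270 = 0.7037; (270−190)/270 = 0.2963; (270−210)/270 = 0.2222; (270−230)/270 = 0.1481.
Sum of shortfalls = 2.925926; P₁ averages over all N: 2.925926 / 8 = 0.366.

0.366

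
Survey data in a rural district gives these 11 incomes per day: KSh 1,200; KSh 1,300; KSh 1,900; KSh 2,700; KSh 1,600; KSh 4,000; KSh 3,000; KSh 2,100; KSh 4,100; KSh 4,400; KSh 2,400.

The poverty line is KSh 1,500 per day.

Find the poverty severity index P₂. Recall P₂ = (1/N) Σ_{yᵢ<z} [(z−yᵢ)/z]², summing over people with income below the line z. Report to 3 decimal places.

0.005

Incomes under z: KSh 1,200, KSh 1,300 (q = 2 of N = 11).
Gap ratios (z−y)/z: (1500−1200)/1500 = 0.2000; (1500−1300)/1500 = 0.1333.
Squared: 0.0400; 0.0178.
Sum = 0.057778; P₂ = 0.057778 / 11 = 0.005.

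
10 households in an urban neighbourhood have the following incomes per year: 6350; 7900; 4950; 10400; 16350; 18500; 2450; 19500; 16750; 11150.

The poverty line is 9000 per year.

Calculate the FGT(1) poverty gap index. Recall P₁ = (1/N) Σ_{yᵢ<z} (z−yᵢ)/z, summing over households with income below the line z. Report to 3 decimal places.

Incomes under z: 2450, 4950, 6350, 7900 (q = 4 of N = 10).
Relative gaps: (9000−2450)/9000 = 0.7278; (9000−4950)/9000 = 0.4500; (9000−6350)/9000 = 0.2944; (9000−7900)/9000 = 0.1222.
Sum of shortfalls = 1.594444; P₁ averages over all N: 1.594444 / 10 = 0.159.

0.159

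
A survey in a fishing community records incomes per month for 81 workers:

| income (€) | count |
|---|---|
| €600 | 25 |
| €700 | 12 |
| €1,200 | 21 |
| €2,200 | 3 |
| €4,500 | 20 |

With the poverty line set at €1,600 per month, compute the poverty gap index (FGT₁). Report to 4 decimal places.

0.3410

Below z: 25×€600, 12×€700, 21×€1,200 (q = 58 of N = 81).
Normalized shortfalls: (1600−600)/1600 = 0.6250 (×25); (1600−700)/1600 = 0.5625 (×12); (1600−1200)/1600 = 0.2500 (×21).
Σ = 27.625000. Dividing by the full population N = 81 gives P₁ = 0.3410.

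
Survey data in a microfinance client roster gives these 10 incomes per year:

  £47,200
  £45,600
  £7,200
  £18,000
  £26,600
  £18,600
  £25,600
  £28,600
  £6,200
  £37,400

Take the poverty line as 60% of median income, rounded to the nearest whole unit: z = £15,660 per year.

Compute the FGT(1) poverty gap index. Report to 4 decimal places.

Poor units: £6,200, £7,200 (q = 2 of N = 10).
Normalized shortfalls: (15660−6200)/15660 = 0.6041; (15660−7200)/15660 = 0.5402.
Sum of shortfalls = 1.144317; P₁ averages over all N: 1.144317 / 10 = 0.1144.

0.1144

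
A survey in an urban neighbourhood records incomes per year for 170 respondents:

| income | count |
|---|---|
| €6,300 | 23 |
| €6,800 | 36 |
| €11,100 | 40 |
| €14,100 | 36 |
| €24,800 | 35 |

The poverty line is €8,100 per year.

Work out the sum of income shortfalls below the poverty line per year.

€88,200

Incomes under z: 23×€6,300, 36×€6,800 (q = 59 of N = 170).
Individual gaps: 23×(8100−6300) = 41400; 36×(8100−6800) = 46800.
Aggregate gap = €88,200.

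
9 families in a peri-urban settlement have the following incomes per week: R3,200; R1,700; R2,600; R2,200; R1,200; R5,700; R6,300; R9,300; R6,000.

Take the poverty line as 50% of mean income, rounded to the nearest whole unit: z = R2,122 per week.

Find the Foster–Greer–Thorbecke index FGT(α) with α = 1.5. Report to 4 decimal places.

Incomes under z: R1,200, R1,700 (q = 2 of N = 9).
Normalized shortfalls: (2122−1200)/2122 = 0.4345; (2122−1700)/2122 = 0.1989.
Raised to α = 1.5: 0.28640; 0.08869.
Sum = 0.375089; FGT(1.5) = 0.375089 / 9 = 0.0417.

0.0417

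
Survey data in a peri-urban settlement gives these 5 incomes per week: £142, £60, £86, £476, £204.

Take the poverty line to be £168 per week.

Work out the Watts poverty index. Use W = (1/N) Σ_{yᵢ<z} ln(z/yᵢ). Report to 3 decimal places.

Poor units: £60, £86, £142 (q = 3 of N = 5).
Log shortfalls: ln(168/60) = 1.0296; ln(168/86) = 0.6696; ln(168/142) = 0.1681.
W = 1.867373 / 5 = 0.373.

0.373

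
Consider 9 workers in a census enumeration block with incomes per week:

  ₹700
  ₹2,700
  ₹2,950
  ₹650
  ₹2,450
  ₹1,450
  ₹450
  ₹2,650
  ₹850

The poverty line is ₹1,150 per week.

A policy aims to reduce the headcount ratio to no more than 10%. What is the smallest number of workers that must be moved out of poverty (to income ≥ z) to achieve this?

4 of the 9 workers are poor, so H = 4/9 = 0.444.
A headcount ratio of at most 10% allows at most ⌊0.10 × 9⌋ = 0 poor workers.
So at least 4 − 0 = 4 must be lifted.

4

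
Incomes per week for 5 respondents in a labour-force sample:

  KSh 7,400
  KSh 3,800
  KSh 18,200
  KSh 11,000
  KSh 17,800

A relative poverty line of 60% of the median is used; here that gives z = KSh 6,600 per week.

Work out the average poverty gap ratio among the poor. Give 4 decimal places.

0.4242

Below z: KSh 3,800 (q = 1 of N = 5).
Shortfall ratios (z−y)/z: 0.4242; sum = 0.424242.
The income-gap ratio divides by q (the poor only): 0.424242 / 1 = 0.4242.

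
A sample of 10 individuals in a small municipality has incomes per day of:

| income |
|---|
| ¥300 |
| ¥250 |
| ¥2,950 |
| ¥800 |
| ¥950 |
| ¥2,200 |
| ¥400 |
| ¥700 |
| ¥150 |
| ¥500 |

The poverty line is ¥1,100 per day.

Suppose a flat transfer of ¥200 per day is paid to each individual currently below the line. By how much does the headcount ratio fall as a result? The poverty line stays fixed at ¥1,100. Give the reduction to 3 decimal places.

0.100

Before: below the line — ¥150, ¥250, ¥300, ¥400, ¥500, ¥700, ¥800, ¥950; headcount ratio = 0.80000.
After the ¥200 transfer: below the line — ¥350, ¥450, ¥500, ¥600, ¥700, ¥900, ¥1,000; headcount ratio = 0.70000.
Reduction = 0.80000 − 0.70000 = 0.100.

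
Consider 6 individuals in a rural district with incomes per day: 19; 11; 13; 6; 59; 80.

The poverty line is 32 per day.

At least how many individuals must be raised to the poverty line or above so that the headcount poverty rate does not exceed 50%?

Currently q = 4 of N = 6 are below the line (H = 0.667).
A headcount ratio of at most 50% allows at most ⌊0.50 × 6⌋ = 3 poor individuals.
So at least 4 − 3 = 1 must be lifted.

1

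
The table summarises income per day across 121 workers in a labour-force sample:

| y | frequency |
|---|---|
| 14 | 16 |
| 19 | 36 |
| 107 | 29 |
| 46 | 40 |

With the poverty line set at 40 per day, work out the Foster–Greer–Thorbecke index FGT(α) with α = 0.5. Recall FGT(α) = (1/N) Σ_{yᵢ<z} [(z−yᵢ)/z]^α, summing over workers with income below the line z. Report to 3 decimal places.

Below the line: 16×14, 36×19 (q = 52 of N = 121).
Relative gaps: (40−14)/40 = 0.6500 (×16); (40−19)/40 = 0.5250 (×36).
Raised to α = 0.5: 0.80623 (×16); 0.72457 (×36).
Sum = 38.984091; FGT(0.5) = 38.984091 / 121 = 0.322.

0.322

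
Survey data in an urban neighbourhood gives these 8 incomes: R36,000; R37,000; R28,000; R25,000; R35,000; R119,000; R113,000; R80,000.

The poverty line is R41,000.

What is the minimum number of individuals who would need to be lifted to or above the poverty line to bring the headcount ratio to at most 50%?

5 of the 8 individuals are poor, so H = 5/8 = 0.625.
A headcount ratio of at most 50% allows at most ⌊0.50 × 8⌋ = 4 poor individuals.
So at least 5 − 4 = 1 must be lifted.

1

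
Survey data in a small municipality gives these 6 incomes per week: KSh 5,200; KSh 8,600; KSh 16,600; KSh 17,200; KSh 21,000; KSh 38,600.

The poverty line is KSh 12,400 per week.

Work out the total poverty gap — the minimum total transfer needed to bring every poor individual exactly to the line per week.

Incomes under z: KSh 5,200, KSh 8,600 (q = 2 of N = 6).
Individual gaps: 12400−5200 = 7200; 12400−8600 = 3800.
Aggregate gap = KSh 11,000.

KSh 11,000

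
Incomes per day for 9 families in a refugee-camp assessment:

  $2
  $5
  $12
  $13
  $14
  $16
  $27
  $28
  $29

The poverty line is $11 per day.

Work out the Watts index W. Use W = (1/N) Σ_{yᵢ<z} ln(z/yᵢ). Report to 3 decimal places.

0.277

Below the line: $2, $5 (q = 2 of N = 9).
Log shortfalls: ln(11/2) = 1.7047; ln(11/5) = 0.7885.
W = 2.493205 / 9 = 0.277.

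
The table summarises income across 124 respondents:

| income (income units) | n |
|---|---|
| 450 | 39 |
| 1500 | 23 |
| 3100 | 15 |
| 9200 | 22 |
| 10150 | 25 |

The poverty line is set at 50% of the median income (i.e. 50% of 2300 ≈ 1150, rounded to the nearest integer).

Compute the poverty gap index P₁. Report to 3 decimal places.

0.191

Below the line: 39×450 (q = 39 of N = 124).
Normalized shortfalls: (1150−450)/1150 = 0.6087 (×39).
Σ = 23.739130. Dividing by the full population N = 124 gives P₁ = 0.191.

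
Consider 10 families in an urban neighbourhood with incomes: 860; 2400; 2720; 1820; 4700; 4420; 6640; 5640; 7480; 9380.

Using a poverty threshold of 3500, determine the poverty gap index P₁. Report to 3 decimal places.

0.177

Poor units: 860, 1820, 2400, 2720 (q = 4 of N = 10).
Normalized shortfalls: (3500−860)/3500 = 0.7543; (3500−1820)/3500 = 0.4800; (3500−2400)/3500 = 0.3143; (3500−2720)/3500 = 0.2229.
Σ = 1.771429. Dividing by the full population N = 10 gives P₁ = 0.177.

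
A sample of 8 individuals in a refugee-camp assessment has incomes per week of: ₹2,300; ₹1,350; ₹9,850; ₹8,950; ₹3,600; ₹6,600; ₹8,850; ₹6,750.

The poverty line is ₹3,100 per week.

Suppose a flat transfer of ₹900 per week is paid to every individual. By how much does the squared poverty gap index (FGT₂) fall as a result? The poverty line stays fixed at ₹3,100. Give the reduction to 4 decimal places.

0.0388

Before: below the line — ₹1,350, ₹2,300; squared poverty gap index (FGT₂) = 0.048159.
After the ₹900 transfer: below the line — ₹2,250; squared poverty gap index (FGT₂) = 0.009398.
Reduction = 0.048159 − 0.009398 = 0.0388.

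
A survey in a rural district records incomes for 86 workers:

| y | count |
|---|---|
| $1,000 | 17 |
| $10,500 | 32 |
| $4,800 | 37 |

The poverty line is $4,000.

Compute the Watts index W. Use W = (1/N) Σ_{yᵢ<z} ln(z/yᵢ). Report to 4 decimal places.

Incomes under z: 17×$1,000 (q = 17 of N = 86).
Log shortfalls: ln(4000/1000) = 1.3863 (×17).
W = 23.567004 / 86 = 0.2740.

0.2740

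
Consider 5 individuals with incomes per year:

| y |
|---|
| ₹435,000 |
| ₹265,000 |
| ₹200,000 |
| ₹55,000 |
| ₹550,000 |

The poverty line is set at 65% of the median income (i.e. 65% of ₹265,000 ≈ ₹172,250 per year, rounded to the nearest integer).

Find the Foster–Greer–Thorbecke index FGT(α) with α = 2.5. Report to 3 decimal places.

Incomes under z: ₹55,000 (q = 1 of N = 5).
Normalized shortfalls: (172250−55000)/172250 = 0.6807.
Raised to α = 2.5: 0.38228.
Sum = 0.382282; FGT(2.5) = 0.382282 / 5 = 0.076.

0.076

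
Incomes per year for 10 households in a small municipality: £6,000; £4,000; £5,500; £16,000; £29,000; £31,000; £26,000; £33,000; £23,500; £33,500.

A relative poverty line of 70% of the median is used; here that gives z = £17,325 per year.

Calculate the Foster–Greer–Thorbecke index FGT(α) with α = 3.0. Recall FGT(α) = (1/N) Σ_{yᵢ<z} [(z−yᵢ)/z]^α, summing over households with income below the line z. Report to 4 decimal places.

Poor units: £4,000, £5,500, £6,000, £16,000 (q = 4 of N = 10).
Relative gaps: (17325−4000)/17325 = 0.7691; (17325−5500)/17325 = 0.6825; (17325−6000)/17325 = 0.6537; (17325−16000)/17325 = 0.0765.
Raised to α = 3.0: 0.45497; 0.31797; 0.27932; 0.00045.
Sum = 1.052700; FGT(3.0) = 1.052700 / 10 = 0.1053.

0.1053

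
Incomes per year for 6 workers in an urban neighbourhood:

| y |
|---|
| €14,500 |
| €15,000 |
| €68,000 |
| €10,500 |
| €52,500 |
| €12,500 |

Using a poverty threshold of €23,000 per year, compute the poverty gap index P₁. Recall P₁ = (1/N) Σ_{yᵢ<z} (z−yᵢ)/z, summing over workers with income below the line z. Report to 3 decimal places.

0.286

Below z: €10,500, €12,500, €14,500, €15,000 (q = 4 of N = 6).
Normalized shortfalls: (23000−10500)/23000 = 0.5435; (23000−12500)/23000 = 0.4565; (23000−14500)/23000 = 0.3696; (23000−15000)/23000 = 0.3478.
Sum of shortfalls = 1.717391; P₁ averages over all N: 1.717391 / 6 = 0.286.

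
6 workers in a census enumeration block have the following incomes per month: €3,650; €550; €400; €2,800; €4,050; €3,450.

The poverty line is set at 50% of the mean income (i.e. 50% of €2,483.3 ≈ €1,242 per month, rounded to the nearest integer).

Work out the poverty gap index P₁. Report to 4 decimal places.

Below z: €400, €550 (q = 2 of N = 6).
Shortfall ratios: (1242−400)/1242 = 0.6779; (1242−550)/1242 = 0.5572.
Sum of shortfalls = 1.235105; P₁ averages over all N: 1.235105 / 6 = 0.2059.

0.2059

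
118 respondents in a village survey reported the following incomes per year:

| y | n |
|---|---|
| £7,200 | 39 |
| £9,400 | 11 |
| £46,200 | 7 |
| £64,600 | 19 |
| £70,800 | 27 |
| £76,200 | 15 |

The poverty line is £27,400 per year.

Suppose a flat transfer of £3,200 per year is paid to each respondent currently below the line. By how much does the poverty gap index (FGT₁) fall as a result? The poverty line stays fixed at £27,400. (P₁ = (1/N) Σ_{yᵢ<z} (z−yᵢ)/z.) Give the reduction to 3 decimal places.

Before: below the line — 39×£7,200, 11×£9,400; poverty gap index (FGT₁) = 0.30490.
After the £3,200 transfer: below the line — 39×£10,400, 11×£12,600; poverty gap index (FGT₁) = 0.25541.
Reduction = 0.30490 − 0.25541 = 0.049.

0.049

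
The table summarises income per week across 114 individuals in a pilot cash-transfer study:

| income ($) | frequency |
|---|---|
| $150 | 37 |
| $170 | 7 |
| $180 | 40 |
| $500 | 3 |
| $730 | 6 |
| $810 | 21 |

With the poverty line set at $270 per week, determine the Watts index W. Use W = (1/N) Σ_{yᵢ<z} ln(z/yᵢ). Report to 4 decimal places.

Below z: 37×$150, 7×$170, 40×$180 (q = 84 of N = 114).
ln(z/y) terms: ln(270/150) = 0.5878 (×37); ln(270/170) = 0.4626 (×7); ln(270/180) = 0.4055 (×40).
W = 41.205076 / 114 = 0.3614.

0.3614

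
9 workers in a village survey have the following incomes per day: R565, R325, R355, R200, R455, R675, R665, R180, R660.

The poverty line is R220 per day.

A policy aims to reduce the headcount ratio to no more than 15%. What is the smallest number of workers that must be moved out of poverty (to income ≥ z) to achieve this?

2 of the 9 workers are poor, so H = 2/9 = 0.222.
A headcount ratio of at most 15% allows at most ⌊0.15 × 9⌋ = 1 poor workers.
So at least 2 − 1 = 1 must be lifted.

1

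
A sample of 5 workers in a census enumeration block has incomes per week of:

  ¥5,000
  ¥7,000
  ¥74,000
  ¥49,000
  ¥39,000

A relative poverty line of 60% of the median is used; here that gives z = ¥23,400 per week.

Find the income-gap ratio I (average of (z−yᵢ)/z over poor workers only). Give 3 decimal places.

0.744

Below the line: ¥5,000, ¥7,000 (q = 2 of N = 5).
Relative gaps: 0.7863, 0.7009; sum = 1.487179.
I averages over the q = 2 poor units only: 1.487179 / 2 = 0.744.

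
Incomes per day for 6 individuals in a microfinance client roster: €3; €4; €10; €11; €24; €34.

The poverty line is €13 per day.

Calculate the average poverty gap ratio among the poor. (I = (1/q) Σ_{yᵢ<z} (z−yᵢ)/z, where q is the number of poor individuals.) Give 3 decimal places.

0.462

Incomes under z: €3, €4, €10, €11 (q = 4 of N = 6).
Relative gaps: 0.7692, 0.6923, 0.2308, 0.1538; sum = 1.846154.
I averages over the q = 4 poor units only: 1.846154 / 4 = 0.462.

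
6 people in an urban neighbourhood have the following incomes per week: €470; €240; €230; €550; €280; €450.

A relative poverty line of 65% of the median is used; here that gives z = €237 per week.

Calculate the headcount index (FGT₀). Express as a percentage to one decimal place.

16.7%

1 of the 6 people have income below €237.
H = 1/6 = 16.7%.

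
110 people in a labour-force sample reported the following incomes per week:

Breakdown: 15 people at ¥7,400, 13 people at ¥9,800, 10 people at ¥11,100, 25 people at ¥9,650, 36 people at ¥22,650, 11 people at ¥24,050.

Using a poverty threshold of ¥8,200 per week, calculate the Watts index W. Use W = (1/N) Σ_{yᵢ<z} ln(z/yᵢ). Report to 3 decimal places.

0.014

Below z: 15×¥7,400 (q = 15 of N = 110).
Log shortfalls: ln(8200/7400) = 0.1027 (×15).
W = 1.539812 / 110 = 0.014.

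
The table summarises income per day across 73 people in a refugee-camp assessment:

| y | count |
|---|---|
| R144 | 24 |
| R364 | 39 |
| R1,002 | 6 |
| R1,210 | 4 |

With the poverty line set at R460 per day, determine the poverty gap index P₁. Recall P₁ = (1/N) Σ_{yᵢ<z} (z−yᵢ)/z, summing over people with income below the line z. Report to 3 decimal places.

Incomes under z: 24×R144, 39×R364 (q = 63 of N = 73).
Gap ratios (z−y)/z: (460−144)/460 = 0.6870 (×24); (460−364)/460 = 0.2087 (×39).
Σ = 24.626087. Dividing by the full population N = 73 gives P₁ = 0.337.

0.337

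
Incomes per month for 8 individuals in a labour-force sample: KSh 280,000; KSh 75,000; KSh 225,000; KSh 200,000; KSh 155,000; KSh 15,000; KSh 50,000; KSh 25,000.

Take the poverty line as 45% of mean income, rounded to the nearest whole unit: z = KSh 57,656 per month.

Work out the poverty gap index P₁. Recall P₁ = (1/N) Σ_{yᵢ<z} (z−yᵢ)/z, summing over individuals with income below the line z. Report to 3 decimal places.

Poor units: KSh 15,000, KSh 25,000, KSh 50,000 (q = 3 of N = 8).
Normalized shortfalls: (57656−15000)/57656 = 0.7398; (57656−25000)/57656 = 0.5664; (57656−50000)/57656 = 0.1328.
Sum of shortfalls = 1.439018; P₁ averages over all N: 1.439018 / 8 = 0.180.

0.180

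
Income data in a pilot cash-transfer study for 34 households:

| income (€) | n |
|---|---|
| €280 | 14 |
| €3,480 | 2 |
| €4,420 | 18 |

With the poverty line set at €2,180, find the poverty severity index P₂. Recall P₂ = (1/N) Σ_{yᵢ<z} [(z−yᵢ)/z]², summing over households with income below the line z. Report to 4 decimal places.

0.3128

Below z: 14×€280 (q = 14 of N = 34).
Shortfall ratios: (2180−280)/2180 = 0.8716 (×14).
Squared: 0.7596 (×14).
Sum = 10.634627; P₂ = 10.634627 / 34 = 0.3128.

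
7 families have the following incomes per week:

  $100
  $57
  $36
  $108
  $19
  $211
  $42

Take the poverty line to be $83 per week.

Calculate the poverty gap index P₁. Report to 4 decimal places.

Poor units: $19, $36, $42, $57 (q = 4 of N = 7).
Normalized shortfalls: (83−19)/83 = 0.7711; (83−36)/83 = 0.5663; (83−42)/83 = 0.4940; (83−57)/83 = 0.3133.
Sum of shortfalls = 2.144578; P₁ averages over all N: 2.144578 / 7 = 0.3064.

0.3064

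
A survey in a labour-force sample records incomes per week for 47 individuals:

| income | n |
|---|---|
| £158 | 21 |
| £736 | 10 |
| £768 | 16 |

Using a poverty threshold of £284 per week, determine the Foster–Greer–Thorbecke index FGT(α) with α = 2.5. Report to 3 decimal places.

Below the line: 21×£158 (q = 21 of N = 47).
Shortfall ratios: (284−158)/284 = 0.4437 (×21).
Raised to α = 2.5: 0.13111 (×21).
Sum = 2.753276; FGT(2.5) = 2.753276 / 47 = 0.059.

0.059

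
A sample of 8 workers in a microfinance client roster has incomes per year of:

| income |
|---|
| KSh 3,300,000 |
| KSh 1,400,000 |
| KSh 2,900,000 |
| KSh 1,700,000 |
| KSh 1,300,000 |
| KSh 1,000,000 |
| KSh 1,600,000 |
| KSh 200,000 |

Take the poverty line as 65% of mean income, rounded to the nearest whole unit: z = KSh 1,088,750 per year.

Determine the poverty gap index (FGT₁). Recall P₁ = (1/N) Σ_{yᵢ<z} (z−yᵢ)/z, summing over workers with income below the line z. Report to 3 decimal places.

0.112

Poor units: KSh 200,000, KSh 1,000,000 (q = 2 of N = 8).
Normalized shortfalls: (1088750−200000)/1088750 = 0.8163; (1088750−1000000)/1088750 = 0.0815.
Sum of shortfalls = 0.897819; P₁ averages over all N: 0.897819 / 8 = 0.112.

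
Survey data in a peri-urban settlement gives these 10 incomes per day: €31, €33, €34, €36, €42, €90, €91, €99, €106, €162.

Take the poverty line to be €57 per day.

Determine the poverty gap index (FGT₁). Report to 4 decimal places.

Below the line: €31, €33, €34, €36, €42 (q = 5 of N = 10).
Shortfall ratios: (57−31)/57 = 0.4561; (57−33)/57 = 0.4211; (57−34)/57 = 0.4035; (57−36)/57 = 0.3684; (57−42)/57 = 0.2632.
Sum of shortfalls = 1.912281; P₁ averages over all N: 1.912281 / 10 = 0.1912.

0.1912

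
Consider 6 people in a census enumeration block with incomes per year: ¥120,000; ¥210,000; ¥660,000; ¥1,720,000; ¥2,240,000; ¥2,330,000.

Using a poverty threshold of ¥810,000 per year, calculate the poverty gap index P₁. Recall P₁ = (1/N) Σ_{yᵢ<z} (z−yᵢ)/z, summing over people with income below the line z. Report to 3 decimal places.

0.296

Below the line: ¥120,000, ¥210,000, ¥660,000 (q = 3 of N = 6).
Shortfall ratios: (810000−120000)/810000 = 0.8519; (810000−210000)/810000 = 0.7407; (810000−660000)/810000 = 0.1852.
Σ = 1.777778. Dividing by the full population N = 6 gives P₁ = 0.296.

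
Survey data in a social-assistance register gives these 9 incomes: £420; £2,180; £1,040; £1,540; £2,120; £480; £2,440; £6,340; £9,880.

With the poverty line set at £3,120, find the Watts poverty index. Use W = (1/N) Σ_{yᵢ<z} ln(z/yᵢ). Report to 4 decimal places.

0.7414

Poor units: £420, £480, £1,040, £1,540, £2,120, £2,180, £2,440 (q = 7 of N = 9).
Log shortfalls: ln(3120/420) = 2.0053; ln(3120/480) = 1.8718; ln(3120/1040) = 1.0986; ln(3120/1540) = 0.7061; ln(3120/2120) = 0.3864; ln(3120/2180) = 0.3585; ln(3120/2440) = 0.2458.
W = 6.672559 / 9 = 0.7414.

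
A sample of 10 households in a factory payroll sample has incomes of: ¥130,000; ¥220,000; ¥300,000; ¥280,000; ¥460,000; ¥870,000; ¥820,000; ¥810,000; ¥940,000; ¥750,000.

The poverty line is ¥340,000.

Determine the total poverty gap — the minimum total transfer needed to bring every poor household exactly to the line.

¥430,000

Poor units: ¥130,000, ¥220,000, ¥280,000, ¥300,000 (q = 4 of N = 10).
Individual gaps: 340000−130000 = 210000; 340000−220000 = 120000; 340000−280000 = 60000; 340000−300000 = 40000.
Aggregate gap = ¥430,000.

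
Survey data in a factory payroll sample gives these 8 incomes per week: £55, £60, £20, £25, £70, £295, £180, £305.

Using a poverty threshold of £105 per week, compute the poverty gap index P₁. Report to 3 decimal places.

Below the line: £20, £25, £55, £60, £70 (q = 5 of N = 8).
Gap ratios (z−y)/z: (105−20)/105 = 0.8095; (105−25)/105 = 0.7619; (105−55)/105 = 0.4762; (105−60)/105 = 0.4286; (105−70)/105 = 0.3333.
Σ = 2.809524. Dividing by the full population N = 8 gives P₁ = 0.351.

0.351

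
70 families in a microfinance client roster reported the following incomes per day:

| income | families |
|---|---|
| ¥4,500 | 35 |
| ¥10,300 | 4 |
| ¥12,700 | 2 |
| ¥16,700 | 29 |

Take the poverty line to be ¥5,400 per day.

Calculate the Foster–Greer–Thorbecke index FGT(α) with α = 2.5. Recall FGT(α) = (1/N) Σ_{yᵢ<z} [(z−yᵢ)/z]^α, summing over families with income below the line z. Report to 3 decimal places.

Below z: 35×¥4,500 (q = 35 of N = 70).
Normalized shortfalls: (5400−4500)/5400 = 0.1667 (×35).
Raised to α = 2.5: 0.01134 (×35).
Sum = 0.396908; FGT(2.5) = 0.396908 / 70 = 0.006.

0.006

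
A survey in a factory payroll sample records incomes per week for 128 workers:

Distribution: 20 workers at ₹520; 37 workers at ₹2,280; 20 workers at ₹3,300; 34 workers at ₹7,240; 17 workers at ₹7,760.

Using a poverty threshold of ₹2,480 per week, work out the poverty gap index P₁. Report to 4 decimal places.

0.1468

Below z: 20×₹520, 37×₹2,280 (q = 57 of N = 128).
Gap ratios (z−y)/z: (2480−520)/2480 = 0.7903 (×20); (2480−2280)/2480 = 0.0806 (×37).
Sum of shortfalls = 18.790323; P₁ averages over all N: 18.790323 / 128 = 0.1468.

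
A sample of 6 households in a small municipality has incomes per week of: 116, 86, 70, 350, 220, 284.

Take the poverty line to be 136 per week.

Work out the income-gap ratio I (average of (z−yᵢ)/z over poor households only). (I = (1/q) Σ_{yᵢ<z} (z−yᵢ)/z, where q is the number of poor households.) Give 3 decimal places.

0.333

Below z: 70, 86, 116 (q = 3 of N = 6).
Shortfall ratios (z−y)/z: 0.4853, 0.3676, 0.1471; sum = 1.000000.
The income-gap ratio divides by q (the poor only): 1.000000 / 3 = 0.333.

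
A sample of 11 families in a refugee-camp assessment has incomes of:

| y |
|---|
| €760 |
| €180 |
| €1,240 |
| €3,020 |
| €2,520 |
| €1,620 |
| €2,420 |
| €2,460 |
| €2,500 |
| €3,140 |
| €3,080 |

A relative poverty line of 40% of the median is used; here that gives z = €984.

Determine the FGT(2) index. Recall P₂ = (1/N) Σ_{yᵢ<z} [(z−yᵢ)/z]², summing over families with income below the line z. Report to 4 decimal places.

0.0654

Below z: €180, €760 (q = 2 of N = 11).
Shortfall ratios: (984−180)/984 = 0.8171; (984−760)/984 = 0.2276.
Squared: 0.6676; 0.0518.
Sum = 0.719430; P₂ = 0.719430 / 11 = 0.0654.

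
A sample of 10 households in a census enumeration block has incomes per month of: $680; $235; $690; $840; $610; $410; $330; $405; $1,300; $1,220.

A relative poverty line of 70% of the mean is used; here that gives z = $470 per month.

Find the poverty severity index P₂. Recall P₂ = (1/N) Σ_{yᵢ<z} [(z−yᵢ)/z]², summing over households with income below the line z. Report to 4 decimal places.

0.0374

Below the line: $235, $330, $405, $410 (q = 4 of N = 10).
Shortfall ratios: (470−235)/470 = 0.5000; (470−330)/470 = 0.2979; (470−405)/470 = 0.1383; (470−410)/470 = 0.1277.
Squared: 0.2500; 0.0887; 0.0191; 0.0163.
Sum = 0.374151; P₂ = 0.374151 / 10 = 0.0374.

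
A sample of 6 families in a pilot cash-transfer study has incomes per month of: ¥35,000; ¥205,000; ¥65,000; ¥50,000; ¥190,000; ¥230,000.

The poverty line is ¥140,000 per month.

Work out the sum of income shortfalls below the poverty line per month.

Poor units: ¥35,000, ¥50,000, ¥65,000 (q = 3 of N = 6).
Individual gaps: 140000−35000 = 105000; 140000−50000 = 90000; 140000−65000 = 75000.
Aggregate gap = ¥270,000.

¥270,000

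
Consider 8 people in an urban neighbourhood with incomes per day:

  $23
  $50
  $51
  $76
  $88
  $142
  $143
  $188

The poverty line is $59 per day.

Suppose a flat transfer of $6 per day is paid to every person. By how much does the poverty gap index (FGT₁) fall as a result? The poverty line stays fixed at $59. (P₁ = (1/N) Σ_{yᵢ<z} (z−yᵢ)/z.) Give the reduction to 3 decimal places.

0.038

Before: below the line — $23, $50, $51; poverty gap index (FGT₁) = 0.11229.
After the $6 transfer: below the line — $29, $56, $57; poverty gap index (FGT₁) = 0.07415.
Reduction = 0.11229 − 0.07415 = 0.038.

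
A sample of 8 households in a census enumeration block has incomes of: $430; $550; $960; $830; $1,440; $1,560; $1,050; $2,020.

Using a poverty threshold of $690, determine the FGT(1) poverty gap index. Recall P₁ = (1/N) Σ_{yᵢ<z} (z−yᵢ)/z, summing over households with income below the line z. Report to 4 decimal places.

Below the line: $430, $550 (q = 2 of N = 8).
Relative gaps: (690−430)/690 = 0.3768; (690−550)/690 = 0.2029.
Sum of shortfalls = 0.579710; P₁ averages over all N: 0.579710 / 8 = 0.0725.

0.0725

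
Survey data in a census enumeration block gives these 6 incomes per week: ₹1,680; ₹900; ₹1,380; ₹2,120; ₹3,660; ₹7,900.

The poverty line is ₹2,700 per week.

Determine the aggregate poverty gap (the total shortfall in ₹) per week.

₹4,720

Incomes under z: ₹900, ₹1,380, ₹1,680, ₹2,120 (q = 4 of N = 6).
Individual gaps: 2700−900 = 1800; 2700−1380 = 1320; 2700−1680 = 1020; 2700−2120 = 580.
Aggregate gap = ₹4,720.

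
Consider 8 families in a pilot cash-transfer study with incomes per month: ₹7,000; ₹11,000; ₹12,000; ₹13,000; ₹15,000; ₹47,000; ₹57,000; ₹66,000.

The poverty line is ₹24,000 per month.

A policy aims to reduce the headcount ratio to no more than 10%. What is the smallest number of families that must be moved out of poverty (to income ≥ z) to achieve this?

5

Currently q = 5 of N = 8 are below the line (H = 0.625).
A headcount ratio of at most 10% allows at most ⌊0.10 × 8⌋ = 0 poor families.
So at least 5 − 0 = 5 must be lifted.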